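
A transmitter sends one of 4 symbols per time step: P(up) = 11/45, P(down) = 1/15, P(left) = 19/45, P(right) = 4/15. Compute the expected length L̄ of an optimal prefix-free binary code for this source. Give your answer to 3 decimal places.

Repeatedly combine the two least-probable nodes; the expected code length is the sum of the merged weights.
merge 1/15 + 11/45 → 14/45
merge 4/15 + 14/45 → 26/45
merge 19/45 + 26/45 → 1
L = 14/45 + 26/45 + 1 = 17/9 ≈ 1.889 bits/symbol.

1.889 bits/symbol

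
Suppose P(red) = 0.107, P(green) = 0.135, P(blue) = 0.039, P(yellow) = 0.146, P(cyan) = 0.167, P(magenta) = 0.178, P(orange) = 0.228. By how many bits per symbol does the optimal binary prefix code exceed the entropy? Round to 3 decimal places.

Entropy H = −Σ p log₂ p ≈ 2.6836 bits.
Huffman merges: 39/1000+107/1000→73/500; 27/200+73/500→281/1000; 73/500+167/1000→313/1000; 89/500+57/250→203/500; 281/1000+313/1000→297/500; 203/500+297/500→1. L = 137/50 ≈ 2.7400.
L − H = 2.7400 − 2.6836 = 0.056 bits.

0.056 bits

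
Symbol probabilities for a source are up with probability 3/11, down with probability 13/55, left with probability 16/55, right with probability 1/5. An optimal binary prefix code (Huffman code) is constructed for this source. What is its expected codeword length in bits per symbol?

2 bits/symbol

Repeatedly combine the two least-probable nodes; the expected code length is the sum of the merged weights.
merge 1/5 + 13/55 → 24/55
merge 3/11 + 16/55 → 31/55
merge 24/55 + 31/55 → 1
L = 24/55 + 31/55 + 1 = 2 bits/symbol.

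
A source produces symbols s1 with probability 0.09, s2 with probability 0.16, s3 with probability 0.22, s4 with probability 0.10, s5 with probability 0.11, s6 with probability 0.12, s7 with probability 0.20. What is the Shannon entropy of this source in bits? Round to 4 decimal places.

2.7302 bits

H = −Σ pᵢ log₂ pᵢ.
−0.09·log₂(0.09) = 0.3127
−0.16·log₂(0.16) = 0.4230
−0.22·log₂(0.22) = 0.4806
−0.10·log₂(0.10) = 0.3322
−0.11·log₂(0.11) = 0.3503
−0.12·log₂(0.12) = 0.3671
−0.20·log₂(0.20) = 0.4644
Sum ≈ 2.7302 → 2.7302 bits.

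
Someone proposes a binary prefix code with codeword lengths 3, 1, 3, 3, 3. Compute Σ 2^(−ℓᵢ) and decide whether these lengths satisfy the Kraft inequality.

1; yes

With common denominator 2^3 = 8: Σ 2^(−ℓᵢ) = 1/8 + 4/8 + 1/8 + 1/8 + 1/8 = 8/8 = 1.
Kraft's inequality requires Σ ≤ 1; here Σ = 1 ≤ 1, so such a prefix code exists.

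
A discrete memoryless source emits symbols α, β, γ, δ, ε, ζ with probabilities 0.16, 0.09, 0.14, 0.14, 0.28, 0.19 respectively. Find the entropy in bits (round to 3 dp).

H = −Σ pᵢ log₂ pᵢ.
−0.16·log₂(0.16) = 0.4230
−0.09·log₂(0.09) = 0.3127
−0.14·log₂(0.14) = 0.3971
−0.14·log₂(0.14) = 0.3971
−0.28·log₂(0.28) = 0.5142
−0.19·log₂(0.19) = 0.4552
Sum ≈ 2.4993 → 2.499 bits.

2.499 bits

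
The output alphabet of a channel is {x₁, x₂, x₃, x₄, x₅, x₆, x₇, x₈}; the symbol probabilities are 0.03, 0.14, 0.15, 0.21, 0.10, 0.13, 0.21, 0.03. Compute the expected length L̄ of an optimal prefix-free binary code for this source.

2.8 bits/symbol

Repeatedly combine the two least-probable nodes; the expected code length is the sum of the merged weights.
merge 3/100 + 3/100 → 3/50
merge 3/50 + 1/10 → 4/25
merge 13/100 + 7/50 → 27/100
merge 3/20 + 4/25 → 31/100
merge 21/100 + 21/100 → 21/50
merge 27/100 + 31/100 → 29/50
merge 21/50 + 29/50 → 1
L = 3/50 + 4/25 + 27/100 + 31/100 + 21/50 + 29/50 + 1 = 14/5 = 2.8 bits/symbol.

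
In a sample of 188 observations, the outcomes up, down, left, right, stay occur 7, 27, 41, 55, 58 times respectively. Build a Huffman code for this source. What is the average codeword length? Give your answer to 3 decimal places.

Probabilities are the counts divided by 188.
Repeatedly combine the two least-probable nodes; the expected code length is the sum of the merged weights.
merge 7/188 + 27/188 → 17/94
merge 17/94 + 41/188 → 75/188
merge 55/188 + 29/94 → 113/188
merge 75/188 + 113/188 → 1
L = 17/94 + 75/188 + 113/188 + 1 = 205/94 ≈ 2.181 bits/symbol.

2.181 bits/symbol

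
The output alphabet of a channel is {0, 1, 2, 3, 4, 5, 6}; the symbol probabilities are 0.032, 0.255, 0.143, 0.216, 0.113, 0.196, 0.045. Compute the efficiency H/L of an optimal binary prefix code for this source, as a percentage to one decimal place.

98.4%

Entropy H = −Σ p log₂ p ≈ 2.5580 bits.
Huffman merges: 4/125+9/200→77/1000; 77/1000+113/1000→19/100; 143/1000+19/100→333/1000; 49/250+27/125→103/250; 51/200+333/1000→147/250; 103/250+147/250→1. L = 13/5 ≈ 2.6000.
Efficiency = H/L = 2.5580/2.6000 = 98.4%.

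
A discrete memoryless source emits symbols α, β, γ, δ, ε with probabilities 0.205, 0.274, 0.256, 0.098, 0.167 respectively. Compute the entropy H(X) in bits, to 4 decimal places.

2.2433 bits

H = −Σ pᵢ log₂ pᵢ.
−0.205·log₂(0.205) = 0.4687
−0.274·log₂(0.274) = 0.5118
−0.256·log₂(0.256) = 0.5032
−0.098·log₂(0.098) = 0.3284
−0.167·log₂(0.167) = 0.4312
Sum ≈ 2.2433 → 2.2433 bits.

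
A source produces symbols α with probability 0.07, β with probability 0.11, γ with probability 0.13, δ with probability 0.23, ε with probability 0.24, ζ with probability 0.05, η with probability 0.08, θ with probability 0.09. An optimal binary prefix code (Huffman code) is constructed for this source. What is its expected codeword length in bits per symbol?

Repeatedly combine the two least-probable nodes; the expected code length is the sum of the merged weights.
merge 1/20 + 7/100 → 3/25
merge 2/25 + 9/100 → 17/100
merge 11/100 + 3/25 → 23/100
merge 13/100 + 17/100 → 3/10
merge 23/100 + 23/100 → 23/50
merge 6/25 + 3/10 → 27/50
merge 23/50 + 27/50 → 1
L = 3/25 + 17/100 + 23/100 + 3/10 + 23/50 + 27/50 + 1 = 141/50 = 2.82 bits/symbol.

2.82 bits/symbol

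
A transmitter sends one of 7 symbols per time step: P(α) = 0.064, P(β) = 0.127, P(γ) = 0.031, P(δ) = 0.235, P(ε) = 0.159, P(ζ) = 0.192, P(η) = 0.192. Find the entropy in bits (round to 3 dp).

2.614 bits

H = −Σ pᵢ log₂ pᵢ.
−0.064·log₂(0.064) = 0.2538
−0.127·log₂(0.127) = 0.3781
−0.031·log₂(0.031) = 0.1554
−0.235·log₂(0.235) = 0.4910
−0.159·log₂(0.159) = 0.4218
−0.192·log₂(0.192) = 0.4571
−0.192·log₂(0.192) = 0.4571
Sum ≈ 2.6143 → 2.614 bits.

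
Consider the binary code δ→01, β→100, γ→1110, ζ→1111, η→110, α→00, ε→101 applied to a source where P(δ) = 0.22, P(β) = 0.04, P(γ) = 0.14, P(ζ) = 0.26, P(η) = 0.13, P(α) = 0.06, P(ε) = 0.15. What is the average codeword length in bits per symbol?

L̄ = Σ pᵢ·ℓᵢ = 0.22·2 + 0.04·3 + 0.14·4 + 0.26·4 + 0.13·3 + 0.06·2 + 0.15·3 = 3.12 bits/symbol.

3.12 bits/symbol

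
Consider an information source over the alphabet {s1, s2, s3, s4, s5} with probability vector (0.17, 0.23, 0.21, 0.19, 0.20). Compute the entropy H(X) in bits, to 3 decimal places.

H = −Σ pᵢ log₂ pᵢ.
−0.17·log₂(0.17) = 0.4346
−0.23·log₂(0.23) = 0.4877
−0.21·log₂(0.21) = 0.4728
−0.19·log₂(0.19) = 0.4552
−0.20·log₂(0.20) = 0.4644
Sum ≈ 2.3147 → 2.315 bits.

2.315 bits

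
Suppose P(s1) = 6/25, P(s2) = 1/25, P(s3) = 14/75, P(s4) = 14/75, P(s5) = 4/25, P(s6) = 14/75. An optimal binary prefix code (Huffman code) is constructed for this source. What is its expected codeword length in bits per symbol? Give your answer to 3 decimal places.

2.573 bits/symbol

Repeatedly combine the two least-probable nodes; the expected code length is the sum of the merged weights.
merge 1/25 + 4/25 → 1/5
merge 14/75 + 14/75 → 28/75
merge 14/75 + 1/5 → 29/75
merge 6/25 + 28/75 → 46/75
merge 29/75 + 46/75 → 1
L = 1/5 + 28/75 + 29/75 + 46/75 + 1 = 193/75 ≈ 2.573 bits/symbol.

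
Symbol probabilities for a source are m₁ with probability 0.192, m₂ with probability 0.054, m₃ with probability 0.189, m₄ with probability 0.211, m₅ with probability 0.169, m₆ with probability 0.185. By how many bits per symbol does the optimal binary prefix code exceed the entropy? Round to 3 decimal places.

0.101 bits

Entropy H = −Σ p log₂ p ≈ 2.4962 bits.
Huffman merges: 27/500+169/1000→223/1000; 37/200+189/1000→187/500; 24/125+211/1000→403/1000; 223/1000+187/500→597/1000; 403/1000+597/1000→1. L = 2597/1000 ≈ 2.5970.
L − H = 2.5970 − 2.4962 = 0.101 bits.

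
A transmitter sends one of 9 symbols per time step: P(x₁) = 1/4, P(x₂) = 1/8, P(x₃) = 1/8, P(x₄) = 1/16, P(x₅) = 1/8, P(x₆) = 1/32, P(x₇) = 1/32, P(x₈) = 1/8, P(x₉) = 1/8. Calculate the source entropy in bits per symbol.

2.9375 bits

Each probability is a power of 1/2, so log₂(1/p) is an integer.
H = Σ p·log₂(1/p) = 1/4·2 + 1/8·3 + 1/8·3 + 1/16·4 + 1/8·3 + 1/32·5 + 1/32·5 + 1/8·3 + 1/8·3 = 2.9375 bits.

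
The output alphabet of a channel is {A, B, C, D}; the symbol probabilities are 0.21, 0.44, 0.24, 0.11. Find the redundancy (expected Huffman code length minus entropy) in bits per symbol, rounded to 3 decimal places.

0.042 bits

Entropy H = −Σ p log₂ p ≈ 1.8384 bits.
Huffman merges: 11/100+21/100→8/25; 6/25+8/25→14/25; 11/25+14/25→1. L = 47/25 ≈ 1.8800.
L − H = 1.8800 − 1.8384 = 0.042 bits.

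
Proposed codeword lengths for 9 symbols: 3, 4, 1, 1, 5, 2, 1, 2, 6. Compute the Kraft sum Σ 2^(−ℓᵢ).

2.234375

With common denominator 2^6 = 64: Σ 2^(−ℓᵢ) = 8/64 + 4/64 + 32/64 + 32/64 + 2/64 + 16/64 + 32/64 + 16/64 + 1/64 = 143/64 = 2.234375.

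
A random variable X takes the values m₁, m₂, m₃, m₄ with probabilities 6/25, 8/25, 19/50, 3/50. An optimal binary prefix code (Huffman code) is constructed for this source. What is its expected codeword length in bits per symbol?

Repeatedly combine the two least-probable nodes; the expected code length is the sum of the merged weights.
merge 3/50 + 6/25 → 3/10
merge 3/10 + 8/25 → 31/50
merge 19/50 + 31/50 → 1
L = 3/10 + 31/50 + 1 = 48/25 = 1.92 bits/symbol.

1.92 bits/symbol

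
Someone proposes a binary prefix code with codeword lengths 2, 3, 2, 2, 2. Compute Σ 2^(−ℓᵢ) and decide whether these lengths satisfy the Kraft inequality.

1.125; no

With common denominator 2^3 = 8: Σ 2^(−ℓᵢ) = 2/8 + 1/8 + 2/8 + 2/8 + 2/8 = 9/8 = 1.125.
Kraft's inequality requires Σ ≤ 1; here Σ = 1.125 > 1, so no such prefix code exists.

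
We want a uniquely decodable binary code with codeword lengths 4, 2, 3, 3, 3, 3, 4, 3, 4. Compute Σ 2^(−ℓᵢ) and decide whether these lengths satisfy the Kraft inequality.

1.0625; no

With common denominator 2^4 = 16: Σ 2^(−ℓᵢ) = 1/16 + 4/16 + 2/16 + 2/16 + 2/16 + 2/16 + 1/16 + 2/16 + 1/16 = 17/16 = 1.0625.
Kraft's inequality requires Σ ≤ 1; here Σ = 1.0625 > 1, so no such prefix code exists.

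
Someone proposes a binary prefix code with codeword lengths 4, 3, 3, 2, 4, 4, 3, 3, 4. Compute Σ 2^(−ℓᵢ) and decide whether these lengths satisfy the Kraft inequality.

1; yes

With common denominator 2^4 = 16: Σ 2^(−ℓᵢ) = 1/16 + 2/16 + 2/16 + 4/16 + 1/16 + 1/16 + 2/16 + 2/16 + 1/16 = 16/16 = 1.
Kraft's inequality requires Σ ≤ 1; here Σ = 1 ≤ 1, so such a prefix code exists.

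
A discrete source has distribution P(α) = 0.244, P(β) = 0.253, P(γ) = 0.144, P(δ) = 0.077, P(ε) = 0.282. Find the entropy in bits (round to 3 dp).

H = −Σ pᵢ log₂ pᵢ.
−0.244·log₂(0.244) = 0.4966
−0.253·log₂(0.253) = 0.5016
−0.144·log₂(0.144) = 0.4026
−0.077·log₂(0.077) = 0.2848
−0.282·log₂(0.282) = 0.5150
Sum ≈ 2.2006 → 2.201 bits.

2.201 bits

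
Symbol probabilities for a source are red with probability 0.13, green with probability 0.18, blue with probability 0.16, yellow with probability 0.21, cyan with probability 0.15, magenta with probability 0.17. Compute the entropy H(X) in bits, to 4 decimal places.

H = −Σ pᵢ log₂ pᵢ.
−0.13·log₂(0.13) = 0.3826
−0.18·log₂(0.18) = 0.4453
−0.16·log₂(0.16) = 0.4230
−0.21·log₂(0.21) = 0.4728
−0.15·log₂(0.15) = 0.4105
−0.17·log₂(0.17) = 0.4346
Sum ≈ 2.5689 → 2.5689 bits.

2.5689 bits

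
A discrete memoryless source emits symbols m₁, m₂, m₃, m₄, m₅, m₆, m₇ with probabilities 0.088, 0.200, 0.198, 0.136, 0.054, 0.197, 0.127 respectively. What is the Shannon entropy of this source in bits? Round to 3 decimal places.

2.694 bits

H = −Σ pᵢ log₂ pᵢ.
−0.088·log₂(0.088) = 0.3086
−0.200·log₂(0.200) = 0.4644
−0.198·log₂(0.198) = 0.4626
−0.136·log₂(0.136) = 0.3915
−0.054·log₂(0.054) = 0.2274
−0.197·log₂(0.197) = 0.4617
−0.127·log₂(0.127) = 0.3781
Sum ≈ 2.6942 → 2.694 bits.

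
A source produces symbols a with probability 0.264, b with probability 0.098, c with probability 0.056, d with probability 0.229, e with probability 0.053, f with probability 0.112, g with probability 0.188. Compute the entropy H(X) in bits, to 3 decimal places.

2.587 bits

H = −Σ pᵢ log₂ pᵢ.
−0.264·log₂(0.264) = 0.5072
−0.098·log₂(0.098) = 0.3284
−0.056·log₂(0.056) = 0.2329
−0.229·log₂(0.229) = 0.4870
−0.053·log₂(0.053) = 0.2246
−0.112·log₂(0.112) = 0.3537
−0.188·log₂(0.188) = 0.4533
Sum ≈ 2.5872 → 2.587 bits.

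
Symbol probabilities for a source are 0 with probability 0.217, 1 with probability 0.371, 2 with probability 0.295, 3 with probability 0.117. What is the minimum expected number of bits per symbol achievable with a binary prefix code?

Repeatedly combine the two least-probable nodes; the expected code length is the sum of the merged weights.
merge 117/1000 + 217/1000 → 167/500
merge 59/200 + 167/500 → 629/1000
merge 371/1000 + 629/1000 → 1
L = 167/500 + 629/1000 + 1 = 1963/1000 = 1.963 bits/symbol.

1.963 bits/symbol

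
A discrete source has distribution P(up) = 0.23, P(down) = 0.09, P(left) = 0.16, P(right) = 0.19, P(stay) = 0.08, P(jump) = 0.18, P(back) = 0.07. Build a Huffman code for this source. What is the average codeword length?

2.73 bits/symbol

Repeatedly combine the two least-probable nodes; the expected code length is the sum of the merged weights.
merge 7/100 + 2/25 → 3/20
merge 9/100 + 3/20 → 6/25
merge 4/25 + 9/50 → 17/50
merge 19/100 + 23/100 → 21/50
merge 6/25 + 17/50 → 29/50
merge 21/50 + 29/50 → 1
L = 3/20 + 6/25 + 17/50 + 21/50 + 29/50 + 1 = 273/100 = 2.73 bits/symbol.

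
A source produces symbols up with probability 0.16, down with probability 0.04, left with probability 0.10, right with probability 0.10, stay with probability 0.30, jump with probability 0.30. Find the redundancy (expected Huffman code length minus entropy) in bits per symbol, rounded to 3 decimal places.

0.065 bits

Entropy H = −Σ p log₂ p ≈ 2.3153 bits.
Huffman merges: 1/25+1/10→7/50; 1/10+7/50→6/25; 4/25+6/25→2/5; 3/10+3/10→3/5; 2/5+3/5→1. L = 119/50 ≈ 2.3800.
L − H = 2.3800 − 2.3153 = 0.065 bits.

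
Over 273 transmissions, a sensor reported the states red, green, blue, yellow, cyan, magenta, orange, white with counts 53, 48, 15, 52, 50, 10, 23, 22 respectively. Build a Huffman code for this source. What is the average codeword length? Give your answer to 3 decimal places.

Probabilities are the counts divided by 273.
Repeatedly combine the two least-probable nodes; the expected code length is the sum of the merged weights.
merge 10/273 + 5/91 → 25/273
merge 22/273 + 23/273 → 15/91
merge 25/273 + 15/91 → 10/39
merge 16/91 + 50/273 → 14/39
merge 4/21 + 53/273 → 5/13
merge 10/39 + 14/39 → 8/13
merge 5/13 + 8/13 → 1
L = 25/273 + 15/91 + 10/39 + 14/39 + 5/13 + 8/13 + 1 = 112/39 ≈ 2.872 bits/symbol.

2.872 bits/symbol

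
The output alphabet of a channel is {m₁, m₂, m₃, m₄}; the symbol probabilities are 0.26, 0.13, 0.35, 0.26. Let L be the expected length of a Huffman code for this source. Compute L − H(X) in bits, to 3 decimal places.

Entropy H = −Σ p log₂ p ≈ 1.9233 bits.
Huffman merges: 13/100+13/50→39/100; 13/50+7/20→61/100; 39/100+61/100→1. L = 2 ≈ 2.0000.
L − H = 2.0000 − 1.9233 = 0.077 bits.

0.077 bits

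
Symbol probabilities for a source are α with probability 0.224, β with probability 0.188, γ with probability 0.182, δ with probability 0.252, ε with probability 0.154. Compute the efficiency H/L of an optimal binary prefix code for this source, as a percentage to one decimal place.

98.5%

Entropy H = −Σ p log₂ p ≈ 2.3009 bits.
Huffman merges: 77/500+91/500→42/125; 47/250+28/125→103/250; 63/250+42/125→147/250; 103/250+147/250→1. L = 292/125 ≈ 2.3360.
Efficiency = H/L = 2.3009/2.3360 = 98.5%.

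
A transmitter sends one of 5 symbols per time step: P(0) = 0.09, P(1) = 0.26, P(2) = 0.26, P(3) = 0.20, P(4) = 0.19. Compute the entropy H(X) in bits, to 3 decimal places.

H = −Σ pᵢ log₂ pᵢ.
−0.09·log₂(0.09) = 0.3127
−0.26·log₂(0.26) = 0.5053
−0.26·log₂(0.26) = 0.5053
−0.20·log₂(0.20) = 0.4644
−0.19·log₂(0.19) = 0.4552
Sum ≈ 2.2428 → 2.243 bits.

2.243 bits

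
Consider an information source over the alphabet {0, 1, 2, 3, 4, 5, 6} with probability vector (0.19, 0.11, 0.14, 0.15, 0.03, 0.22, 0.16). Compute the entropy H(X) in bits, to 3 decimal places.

2.669 bits

H = −Σ pᵢ log₂ pᵢ.
−0.19·log₂(0.19) = 0.4552
−0.11·log₂(0.11) = 0.3503
−0.14·log₂(0.14) = 0.3971
−0.15·log₂(0.15) = 0.4105
−0.03·log₂(0.03) = 0.1518
−0.22·log₂(0.22) = 0.4806
−0.16·log₂(0.16) = 0.4230
Sum ≈ 2.6685 → 2.669 bits.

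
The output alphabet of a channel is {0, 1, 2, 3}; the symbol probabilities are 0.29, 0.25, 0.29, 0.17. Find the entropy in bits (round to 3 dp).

1.970 bits

H = −Σ pᵢ log₂ pᵢ.
−0.29·log₂(0.29) = 0.5179
−0.25·log₂(0.25) = 0.5000
−0.29·log₂(0.29) = 0.5179
−0.17·log₂(0.17) = 0.4346
Sum ≈ 1.9704 → 1.970 bits.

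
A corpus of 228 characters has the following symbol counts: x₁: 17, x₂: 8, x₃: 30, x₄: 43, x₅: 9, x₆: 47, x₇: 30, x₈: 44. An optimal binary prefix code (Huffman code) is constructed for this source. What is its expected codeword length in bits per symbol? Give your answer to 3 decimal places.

2.825 bits/symbol

Probabilities are the counts divided by 228.
Repeatedly combine the two least-probable nodes; the expected code length is the sum of the merged weights.
merge 2/57 + 3/76 → 17/228
merge 17/228 + 17/228 → 17/114
merge 5/38 + 5/38 → 5/19
merge 17/114 + 43/228 → 77/228
merge 11/57 + 47/228 → 91/228
merge 5/19 + 77/228 → 137/228
merge 91/228 + 137/228 → 1
L = 17/228 + 17/114 + 5/19 + 77/228 + 91/228 + 137/228 + 1 = 161/57 ≈ 2.825 bits/symbol.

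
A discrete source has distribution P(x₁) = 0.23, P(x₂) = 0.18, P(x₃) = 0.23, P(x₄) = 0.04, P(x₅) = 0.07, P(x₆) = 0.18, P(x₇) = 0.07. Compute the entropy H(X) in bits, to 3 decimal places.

2.589 bits

H = −Σ pᵢ log₂ pᵢ.
−0.23·log₂(0.23) = 0.4877
−0.18·log₂(0.18) = 0.4453
−0.23·log₂(0.23) = 0.4877
−0.04·log₂(0.04) = 0.1858
−0.07·log₂(0.07) = 0.2686
−0.18·log₂(0.18) = 0.4453
−0.07·log₂(0.07) = 0.2686
Sum ≈ 2.5888 → 2.589 bits.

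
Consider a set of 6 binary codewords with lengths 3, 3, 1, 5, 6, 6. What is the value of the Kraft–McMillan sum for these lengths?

With common denominator 2^6 = 64: Σ 2^(−ℓᵢ) = 8/64 + 8/64 + 32/64 + 2/64 + 1/64 + 1/64 = 52/64 = 0.8125.

0.8125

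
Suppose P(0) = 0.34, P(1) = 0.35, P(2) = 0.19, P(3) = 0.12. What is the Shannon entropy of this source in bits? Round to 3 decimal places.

H = −Σ pᵢ log₂ pᵢ.
−0.34·log₂(0.34) = 0.5292
−0.35·log₂(0.35) = 0.5301
−0.19·log₂(0.19) = 0.4552
−0.12·log₂(0.12) = 0.3671
Sum ≈ 1.8816 → 1.882 bits.

1.882 bits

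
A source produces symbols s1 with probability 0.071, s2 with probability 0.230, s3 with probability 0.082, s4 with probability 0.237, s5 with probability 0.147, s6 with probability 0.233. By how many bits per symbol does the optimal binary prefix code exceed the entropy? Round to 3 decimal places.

Entropy H = −Σ p log₂ p ≈ 2.4430 bits.
Huffman merges: 71/1000+41/500→153/1000; 147/1000+153/1000→3/10; 23/100+233/1000→463/1000; 237/1000+3/10→537/1000; 463/1000+537/1000→1. L = 2453/1000 ≈ 2.4530.
L − H = 2.4530 − 2.4430 = 0.010 bits.

0.010 bits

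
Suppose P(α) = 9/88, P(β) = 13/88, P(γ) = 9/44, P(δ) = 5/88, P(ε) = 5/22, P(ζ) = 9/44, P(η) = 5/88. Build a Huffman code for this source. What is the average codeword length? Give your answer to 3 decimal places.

2.682 bits/symbol

Repeatedly combine the two least-probable nodes; the expected code length is the sum of the merged weights.
merge 5/88 + 5/88 → 5/44
merge 9/88 + 5/44 → 19/88
merge 13/88 + 9/44 → 31/88
merge 9/44 + 19/88 → 37/88
merge 5/22 + 31/88 → 51/88
merge 37/88 + 51/88 → 1
L = 5/44 + 19/88 + 31/88 + 37/88 + 51/88 + 1 = 59/22 ≈ 2.682 bits/symbol.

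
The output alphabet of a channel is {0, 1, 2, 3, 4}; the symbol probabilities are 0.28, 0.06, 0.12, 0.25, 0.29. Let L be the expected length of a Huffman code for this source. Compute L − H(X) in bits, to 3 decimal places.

Entropy H = −Σ p log₂ p ≈ 2.1427 bits.
Huffman merges: 3/50+3/25→9/50; 9/50+1/4→43/100; 7/25+29/100→57/100; 43/100+57/100→1. L = 109/50 ≈ 2.1800.
L − H = 2.1800 − 2.1427 = 0.037 bits.

0.037 bits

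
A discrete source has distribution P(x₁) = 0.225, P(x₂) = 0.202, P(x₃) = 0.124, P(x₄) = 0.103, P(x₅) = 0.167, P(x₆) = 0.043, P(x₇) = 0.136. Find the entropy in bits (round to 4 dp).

H = −Σ pᵢ log₂ pᵢ.
−0.225·log₂(0.225) = 0.4842
−0.202·log₂(0.202) = 0.4661
−0.124·log₂(0.124) = 0.3734
−0.103·log₂(0.103) = 0.3378
−0.167·log₂(0.167) = 0.4312
−0.043·log₂(0.043) = 0.1952
−0.136·log₂(0.136) = 0.3915
Sum ≈ 2.6794 → 2.6794 bits.

2.6794 bits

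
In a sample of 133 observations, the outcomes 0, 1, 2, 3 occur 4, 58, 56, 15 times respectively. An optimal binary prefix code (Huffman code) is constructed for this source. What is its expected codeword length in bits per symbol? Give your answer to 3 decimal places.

1.707 bits/symbol

Probabilities are the counts divided by 133.
Repeatedly combine the two least-probable nodes; the expected code length is the sum of the merged weights.
merge 4/133 + 15/133 → 1/7
merge 1/7 + 8/19 → 75/133
merge 58/133 + 75/133 → 1
L = 1/7 + 75/133 + 1 = 227/133 ≈ 1.707 bits/symbol.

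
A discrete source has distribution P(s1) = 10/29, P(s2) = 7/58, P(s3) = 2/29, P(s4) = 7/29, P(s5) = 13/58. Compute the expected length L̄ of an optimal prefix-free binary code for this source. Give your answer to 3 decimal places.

2.190 bits/symbol

Repeatedly combine the two least-probable nodes; the expected code length is the sum of the merged weights.
merge 2/29 + 7/58 → 11/58
merge 11/58 + 13/58 → 12/29
merge 7/29 + 10/29 → 17/29
merge 12/29 + 17/29 → 1
L = 11/58 + 12/29 + 17/29 + 1 = 127/58 ≈ 2.190 bits/symbol.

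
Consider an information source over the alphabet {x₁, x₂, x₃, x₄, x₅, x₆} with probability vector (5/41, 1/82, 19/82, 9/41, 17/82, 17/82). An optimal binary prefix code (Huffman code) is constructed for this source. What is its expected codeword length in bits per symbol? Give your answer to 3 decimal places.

2.476 bits/symbol

Repeatedly combine the two least-probable nodes; the expected code length is the sum of the merged weights.
merge 1/82 + 5/41 → 11/82
merge 11/82 + 17/82 → 14/41
merge 17/82 + 9/41 → 35/82
merge 19/82 + 14/41 → 47/82
merge 35/82 + 47/82 → 1
L = 11/82 + 14/41 + 35/82 + 47/82 + 1 = 203/82 ≈ 2.476 bits/symbol.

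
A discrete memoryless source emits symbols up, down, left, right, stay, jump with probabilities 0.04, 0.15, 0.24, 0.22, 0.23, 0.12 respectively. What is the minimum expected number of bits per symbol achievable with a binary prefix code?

Repeatedly combine the two least-probable nodes; the expected code length is the sum of the merged weights.
merge 1/25 + 3/25 → 4/25
merge 3/20 + 4/25 → 31/100
merge 11/50 + 23/100 → 9/20
merge 6/25 + 31/100 → 11/20
merge 9/20 + 11/20 → 1
L = 4/25 + 31/100 + 9/20 + 11/20 + 1 = 247/100 = 2.47 bits/symbol.

2.47 bits/symbol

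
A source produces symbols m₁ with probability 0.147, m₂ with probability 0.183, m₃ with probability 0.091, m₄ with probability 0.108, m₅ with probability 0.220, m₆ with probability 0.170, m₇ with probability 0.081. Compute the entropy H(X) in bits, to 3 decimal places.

H = −Σ pᵢ log₂ pᵢ.
−0.147·log₂(0.147) = 0.4066
−0.183·log₂(0.183) = 0.4484
−0.091·log₂(0.091) = 0.3147
−0.108·log₂(0.108) = 0.3468
−0.220·log₂(0.220) = 0.4806
−0.170·log₂(0.170) = 0.4346
−0.081·log₂(0.081) = 0.2937
Sum ≈ 2.7253 → 2.725 bits.

2.725 bits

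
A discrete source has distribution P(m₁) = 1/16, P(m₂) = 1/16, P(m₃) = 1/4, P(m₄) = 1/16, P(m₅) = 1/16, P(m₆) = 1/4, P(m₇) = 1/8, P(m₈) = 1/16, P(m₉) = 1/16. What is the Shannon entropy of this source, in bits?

Each probability is a power of 1/2, so log₂(1/p) is an integer.
H = Σ p·log₂(1/p) = 1/16·4 + 1/16·4 + 1/4·2 + 1/16·4 + 1/16·4 + 1/4·2 + 1/8·3 + 1/16·4 + 1/16·4 = 2.875 bits.

2.875 bits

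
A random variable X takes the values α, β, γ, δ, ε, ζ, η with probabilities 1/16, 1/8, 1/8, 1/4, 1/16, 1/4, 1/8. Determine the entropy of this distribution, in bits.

Each probability is a power of 1/2, so log₂(1/p) is an integer.
H = Σ p·log₂(1/p) = 1/16·4 + 1/8·3 + 1/8·3 + 1/4·2 + 1/16·4 + 1/4·2 + 1/8·3 = 2.625 bits.

2.625 bits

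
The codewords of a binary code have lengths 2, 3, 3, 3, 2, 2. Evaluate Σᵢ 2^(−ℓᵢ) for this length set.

With common denominator 2^3 = 8: Σ 2^(−ℓᵢ) = 2/8 + 1/8 + 1/8 + 1/8 + 2/8 + 2/8 = 9/8 = 1.125.

1.125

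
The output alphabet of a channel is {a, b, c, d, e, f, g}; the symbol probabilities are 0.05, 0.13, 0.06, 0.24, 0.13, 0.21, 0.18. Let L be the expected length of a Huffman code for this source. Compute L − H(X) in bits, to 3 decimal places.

0.023 bits

Entropy H = −Σ p log₂ p ≈ 2.6372 bits.
Huffman merges: 1/20+3/50→11/100; 11/100+13/100→6/25; 13/100+9/50→31/100; 21/100+6/25→9/20; 6/25+31/100→11/20; 9/20+11/20→1. L = 133/50 ≈ 2.6600.
L − H = 2.6600 − 2.6372 = 0.023 bits.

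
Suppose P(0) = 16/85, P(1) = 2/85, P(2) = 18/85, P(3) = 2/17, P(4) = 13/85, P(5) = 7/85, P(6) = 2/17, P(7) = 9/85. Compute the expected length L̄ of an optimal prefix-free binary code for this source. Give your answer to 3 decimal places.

Repeatedly combine the two least-probable nodes; the expected code length is the sum of the merged weights.
merge 2/85 + 7/85 → 9/85
merge 9/85 + 9/85 → 18/85
merge 2/17 + 2/17 → 4/17
merge 13/85 + 16/85 → 29/85
merge 18/85 + 18/85 → 36/85
merge 4/17 + 29/85 → 49/85
merge 36/85 + 49/85 → 1
L = 9/85 + 18/85 + 4/17 + 29/85 + 36/85 + 49/85 + 1 = 246/85 ≈ 2.894 bits/symbol.

2.894 bits/symbol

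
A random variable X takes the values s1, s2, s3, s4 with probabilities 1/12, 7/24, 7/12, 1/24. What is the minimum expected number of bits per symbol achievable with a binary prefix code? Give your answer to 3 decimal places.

Repeatedly combine the two least-probable nodes; the expected code length is the sum of the merged weights.
merge 1/24 + 1/12 → 1/8
merge 1/8 + 7/24 → 5/12
merge 5/12 + 7/12 → 1
L = 1/8 + 5/12 + 1 = 37/24 ≈ 1.542 bits/symbol.

1.542 bits/symbol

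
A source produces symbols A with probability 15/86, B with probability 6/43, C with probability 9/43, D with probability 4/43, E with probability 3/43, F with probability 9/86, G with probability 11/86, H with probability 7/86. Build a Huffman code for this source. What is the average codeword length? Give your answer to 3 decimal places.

Repeatedly combine the two least-probable nodes; the expected code length is the sum of the merged weights.
merge 3/43 + 7/86 → 13/86
merge 4/43 + 9/86 → 17/86
merge 11/86 + 6/43 → 23/86
merge 13/86 + 15/86 → 14/43
merge 17/86 + 9/43 → 35/86
merge 23/86 + 14/43 → 51/86
merge 35/86 + 51/86 → 1
L = 13/86 + 17/86 + 23/86 + 14/43 + 35/86 + 51/86 + 1 = 253/86 ≈ 2.942 bits/symbol.

2.942 bits/symbol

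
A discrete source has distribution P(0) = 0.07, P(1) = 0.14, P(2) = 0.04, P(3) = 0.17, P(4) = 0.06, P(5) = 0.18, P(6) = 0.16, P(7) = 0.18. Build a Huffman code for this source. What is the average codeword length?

2.91 bits/symbol

Repeatedly combine the two least-probable nodes; the expected code length is the sum of the merged weights.
merge 1/25 + 3/50 → 1/10
merge 7/100 + 1/10 → 17/100
merge 7/50 + 4/25 → 3/10
merge 17/100 + 17/100 → 17/50
merge 9/50 + 9/50 → 9/25
merge 3/10 + 17/50 → 16/25
merge 9/25 + 16/25 → 1
L = 1/10 + 17/100 + 3/10 + 17/50 + 9/25 + 16/25 + 1 = 291/100 = 2.91 bits/symbol.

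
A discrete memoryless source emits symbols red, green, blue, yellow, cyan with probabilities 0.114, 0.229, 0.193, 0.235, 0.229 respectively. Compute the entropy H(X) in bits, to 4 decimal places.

2.2802 bits

H = −Σ pᵢ log₂ pᵢ.
−0.114·log₂(0.114) = 0.3571
−0.229·log₂(0.229) = 0.4870
−0.193·log₂(0.193) = 0.4581
−0.235·log₂(0.235) = 0.4910
−0.229·log₂(0.229) = 0.4870
Sum ≈ 2.2802 → 2.2802 bits.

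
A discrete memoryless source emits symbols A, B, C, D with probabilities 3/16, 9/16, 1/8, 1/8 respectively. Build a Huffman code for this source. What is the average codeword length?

Repeatedly combine the two least-probable nodes; the expected code length is the sum of the merged weights.
merge 1/8 + 1/8 → 1/4
merge 3/16 + 1/4 → 7/16
merge 7/16 + 9/16 → 1
L = 1/4 + 7/16 + 1 = 27/16 = 1.6875 bits/symbol.

1.6875 bits/symbol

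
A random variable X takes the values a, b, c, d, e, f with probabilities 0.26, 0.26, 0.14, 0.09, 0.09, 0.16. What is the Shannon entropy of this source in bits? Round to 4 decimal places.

H = −Σ pᵢ log₂ pᵢ.
−0.26·log₂(0.26) = 0.5053
−0.26·log₂(0.26) = 0.5053
−0.14·log₂(0.14) = 0.3971
−0.09·log₂(0.09) = 0.3127
−0.09·log₂(0.09) = 0.3127
−0.16·log₂(0.16) = 0.4230
Sum ≈ 2.4560 → 2.4560 bits.

2.4560 bits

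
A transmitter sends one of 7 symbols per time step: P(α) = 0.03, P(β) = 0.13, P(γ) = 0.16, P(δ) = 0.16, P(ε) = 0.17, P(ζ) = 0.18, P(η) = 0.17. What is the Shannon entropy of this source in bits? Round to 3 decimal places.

2.695 bits

H = −Σ pᵢ log₂ pᵢ.
−0.03·log₂(0.03) = 0.1518
−0.13·log₂(0.13) = 0.3826
−0.16·log₂(0.16) = 0.4230
−0.16·log₂(0.16) = 0.4230
−0.17·log₂(0.17) = 0.4346
−0.18·log₂(0.18) = 0.4453
−0.17·log₂(0.17) = 0.4346
Sum ≈ 2.6949 → 2.695 bits.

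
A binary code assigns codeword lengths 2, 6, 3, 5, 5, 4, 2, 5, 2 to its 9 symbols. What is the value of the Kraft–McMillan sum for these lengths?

With common denominator 2^6 = 64: Σ 2^(−ℓᵢ) = 16/64 + 1/64 + 8/64 + 2/64 + 2/64 + 4/64 + 16/64 + 2/64 + 16/64 = 67/64 = 1.046875.

1.046875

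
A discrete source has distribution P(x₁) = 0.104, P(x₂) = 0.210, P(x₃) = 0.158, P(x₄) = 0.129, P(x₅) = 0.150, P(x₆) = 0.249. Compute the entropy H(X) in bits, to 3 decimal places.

H = −Σ pᵢ log₂ pᵢ.
−0.104·log₂(0.104) = 0.3396
−0.210·log₂(0.210) = 0.4728
−0.158·log₂(0.158) = 0.4206
−0.129·log₂(0.129) = 0.3811
−0.150·log₂(0.150) = 0.4105
−0.249·log₂(0.249) = 0.4994
Sum ≈ 2.5241 → 2.524 bits.

2.524 bits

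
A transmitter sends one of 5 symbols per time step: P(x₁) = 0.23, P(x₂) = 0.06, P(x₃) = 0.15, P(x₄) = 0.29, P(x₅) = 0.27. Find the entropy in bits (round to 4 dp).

H = −Σ pᵢ log₂ pᵢ.
−0.23·log₂(0.23) = 0.4877
−0.06·log₂(0.06) = 0.2435
−0.15·log₂(0.15) = 0.4105
−0.29·log₂(0.29) = 0.5179
−0.27·log₂(0.27) = 0.5100
Sum ≈ 2.1697 → 2.1697 bits.

2.1697 bits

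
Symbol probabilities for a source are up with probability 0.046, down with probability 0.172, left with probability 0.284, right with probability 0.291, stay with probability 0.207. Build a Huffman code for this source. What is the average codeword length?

2.218 bits/symbol

Repeatedly combine the two least-probable nodes; the expected code length is the sum of the merged weights.
merge 23/500 + 43/250 → 109/500
merge 207/1000 + 109/500 → 17/40
merge 71/250 + 291/1000 → 23/40
merge 17/40 + 23/40 → 1
L = 109/500 + 17/40 + 23/40 + 1 = 1109/500 = 2.218 bits/symbol.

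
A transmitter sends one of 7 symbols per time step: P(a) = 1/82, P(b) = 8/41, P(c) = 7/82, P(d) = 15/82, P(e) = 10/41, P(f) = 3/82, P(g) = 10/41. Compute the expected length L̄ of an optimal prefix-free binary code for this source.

Repeatedly combine the two least-probable nodes; the expected code length is the sum of the merged weights.
merge 1/82 + 3/82 → 2/41
merge 2/41 + 7/82 → 11/82
merge 11/82 + 15/82 → 13/41
merge 8/41 + 10/41 → 18/41
merge 10/41 + 13/41 → 23/41
merge 18/41 + 23/41 → 1
L = 2/41 + 11/82 + 13/41 + 18/41 + 23/41 + 1 = 5/2 = 2.5 bits/symbol.

2.5 bits/symbol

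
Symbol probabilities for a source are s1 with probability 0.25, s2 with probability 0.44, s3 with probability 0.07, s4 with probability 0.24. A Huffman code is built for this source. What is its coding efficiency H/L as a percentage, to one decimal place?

Entropy H = −Σ p log₂ p ≈ 1.7838 bits.
Huffman merges: 7/100+6/25→31/100; 1/4+31/100→14/25; 11/25+14/25→1. L = 187/100 ≈ 1.8700.
Efficiency = H/L = 1.7838/1.8700 = 95.4%.

95.4%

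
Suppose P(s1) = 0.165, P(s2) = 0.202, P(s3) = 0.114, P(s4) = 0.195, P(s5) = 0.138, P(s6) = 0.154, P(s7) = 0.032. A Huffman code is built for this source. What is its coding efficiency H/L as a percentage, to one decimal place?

97.5%

Entropy H = −Σ p log₂ p ≈ 2.6809 bits.
Huffman merges: 4/125+57/500→73/500; 69/500+73/500→71/250; 77/500+33/200→319/1000; 39/200+101/500→397/1000; 71/250+319/1000→603/1000; 397/1000+603/1000→1. L = 2749/1000 ≈ 2.7490.
Efficiency = H/L = 2.6809/2.7490 = 97.5%.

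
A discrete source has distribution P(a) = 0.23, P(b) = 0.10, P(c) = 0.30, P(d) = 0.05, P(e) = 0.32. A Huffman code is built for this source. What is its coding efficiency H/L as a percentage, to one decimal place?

96.9%

Entropy H = −Σ p log₂ p ≈ 2.0831 bits.
Huffman merges: 1/20+1/10→3/20; 3/20+23/100→19/50; 3/10+8/25→31/50; 19/50+31/50→1. L = 43/20 ≈ 2.1500.
Efficiency = H/L = 2.0831/2.1500 = 96.9%.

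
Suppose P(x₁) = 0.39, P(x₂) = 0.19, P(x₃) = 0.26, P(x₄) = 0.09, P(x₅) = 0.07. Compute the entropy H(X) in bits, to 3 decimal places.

2.072 bits

H = −Σ pᵢ log₂ pᵢ.
−0.39·log₂(0.39) = 0.5298
−0.19·log₂(0.19) = 0.4552
−0.26·log₂(0.26) = 0.5053
−0.09·log₂(0.09) = 0.3127
−0.07·log₂(0.07) = 0.2686
Sum ≈ 2.0715 → 2.072 bits.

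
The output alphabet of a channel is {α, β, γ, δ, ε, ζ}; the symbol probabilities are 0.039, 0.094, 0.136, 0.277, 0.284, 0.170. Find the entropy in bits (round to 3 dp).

2.358 bits

H = −Σ pᵢ log₂ pᵢ.
−0.039·log₂(0.039) = 0.1825
−0.094·log₂(0.094) = 0.3207
−0.136·log₂(0.136) = 0.3915
−0.277·log₂(0.277) = 0.5130
−0.284·log₂(0.284) = 0.5158
−0.170·log₂(0.170) = 0.4346
Sum ≈ 2.3580 → 2.358 bits.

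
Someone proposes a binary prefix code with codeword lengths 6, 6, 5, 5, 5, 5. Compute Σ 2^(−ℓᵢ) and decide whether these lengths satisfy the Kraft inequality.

With common denominator 2^6 = 64: Σ 2^(−ℓᵢ) = 1/64 + 1/64 + 2/64 + 2/64 + 2/64 + 2/64 = 10/64 = 0.15625.
Kraft's inequality requires Σ ≤ 1; here Σ = 0.15625 ≤ 1, so such a prefix code exists.

0.15625; yes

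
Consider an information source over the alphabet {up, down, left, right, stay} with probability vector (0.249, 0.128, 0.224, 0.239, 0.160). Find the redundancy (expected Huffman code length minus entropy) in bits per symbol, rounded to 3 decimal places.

Entropy H = −Σ p log₂ p ≈ 2.2791 bits.
Huffman merges: 16/125+4/25→36/125; 28/125+239/1000→463/1000; 249/1000+36/125→537/1000; 463/1000+537/1000→1. L = 286/125 ≈ 2.2880.
L − H = 2.2880 − 2.2791 = 0.009 bits.

0.009 bits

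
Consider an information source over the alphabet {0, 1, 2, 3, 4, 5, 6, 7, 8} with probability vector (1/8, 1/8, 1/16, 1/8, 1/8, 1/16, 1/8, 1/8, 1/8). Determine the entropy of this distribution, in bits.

Each probability is a power of 1/2, so log₂(1/p) is an integer.
H = Σ p·log₂(1/p) = 1/8·3 + 1/8·3 + 1/16·4 + 1/8·3 + 1/8·3 + 1/16·4 + 1/8·3 + 1/8·3 + 1/8·3 = 3.125 bits.

3.125 bits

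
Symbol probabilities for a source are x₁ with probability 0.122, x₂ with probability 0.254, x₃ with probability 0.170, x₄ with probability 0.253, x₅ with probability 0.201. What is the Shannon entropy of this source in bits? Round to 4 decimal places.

2.2740 bits

H = −Σ pᵢ log₂ pᵢ.
−0.122·log₂(0.122) = 0.3703
−0.254·log₂(0.254) = 0.5022
−0.170·log₂(0.170) = 0.4346
−0.253·log₂(0.253) = 0.5016
−0.201·log₂(0.201) = 0.4653
Sum ≈ 2.2740 → 2.2740 bits.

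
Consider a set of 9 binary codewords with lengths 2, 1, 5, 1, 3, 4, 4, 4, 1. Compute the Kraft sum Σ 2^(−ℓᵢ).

2.09375

With common denominator 2^5 = 32: Σ 2^(−ℓᵢ) = 8/32 + 16/32 + 1/32 + 16/32 + 4/32 + 2/32 + 2/32 + 2/32 + 16/32 = 67/32 = 2.09375.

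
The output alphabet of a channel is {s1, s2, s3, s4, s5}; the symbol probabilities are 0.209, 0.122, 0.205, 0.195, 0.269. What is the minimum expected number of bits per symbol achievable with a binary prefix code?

Repeatedly combine the two least-probable nodes; the expected code length is the sum of the merged weights.
merge 61/500 + 39/200 → 317/1000
merge 41/200 + 209/1000 → 207/500
merge 269/1000 + 317/1000 → 293/500
merge 207/500 + 293/500 → 1
L = 317/1000 + 207/500 + 293/500 + 1 = 2317/1000 = 2.317 bits/symbol.

2.317 bits/symbol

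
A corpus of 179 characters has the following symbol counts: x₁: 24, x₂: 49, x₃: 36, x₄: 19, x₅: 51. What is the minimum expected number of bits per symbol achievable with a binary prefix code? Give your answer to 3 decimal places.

2.240 bits/symbol

Probabilities are the counts divided by 179.
Repeatedly combine the two least-probable nodes; the expected code length is the sum of the merged weights.
merge 19/179 + 24/179 → 43/179
merge 36/179 + 43/179 → 79/179
merge 49/179 + 51/179 → 100/179
merge 79/179 + 100/179 → 1
L = 43/179 + 79/179 + 100/179 + 1 = 401/179 ≈ 2.240 bits/symbol.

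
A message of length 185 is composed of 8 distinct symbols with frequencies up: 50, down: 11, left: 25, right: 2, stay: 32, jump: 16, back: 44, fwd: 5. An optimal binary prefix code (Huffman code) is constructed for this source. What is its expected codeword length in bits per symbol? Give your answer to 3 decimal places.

2.627 bits/symbol

Probabilities are the counts divided by 185.
Repeatedly combine the two least-probable nodes; the expected code length is the sum of the merged weights.
merge 2/185 + 1/37 → 7/185
merge 7/185 + 11/185 → 18/185
merge 16/185 + 18/185 → 34/185
merge 5/37 + 32/185 → 57/185
merge 34/185 + 44/185 → 78/185
merge 10/37 + 57/185 → 107/185
merge 78/185 + 107/185 → 1
L = 7/185 + 18/185 + 34/185 + 57/185 + 78/185 + 107/185 + 1 = 486/185 ≈ 2.627 bits/symbol.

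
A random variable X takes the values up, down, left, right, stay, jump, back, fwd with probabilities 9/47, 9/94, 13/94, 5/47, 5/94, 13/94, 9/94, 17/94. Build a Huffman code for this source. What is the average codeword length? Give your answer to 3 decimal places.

Repeatedly combine the two least-probable nodes; the expected code length is the sum of the merged weights.
merge 5/94 + 9/94 → 7/47
merge 9/94 + 5/47 → 19/94
merge 13/94 + 13/94 → 13/47
merge 7/47 + 17/94 → 31/94
merge 9/47 + 19/94 → 37/94
merge 13/47 + 31/94 → 57/94
merge 37/94 + 57/94 → 1
L = 7/47 + 19/94 + 13/47 + 31/94 + 37/94 + 57/94 + 1 = 139/47 ≈ 2.957 bits/symbol.

2.957 bits/symbol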